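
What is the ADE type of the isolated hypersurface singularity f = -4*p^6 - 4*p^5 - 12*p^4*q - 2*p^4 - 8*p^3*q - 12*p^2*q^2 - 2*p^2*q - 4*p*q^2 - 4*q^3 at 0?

D_4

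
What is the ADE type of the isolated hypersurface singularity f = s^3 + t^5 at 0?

E8

The Hessian of f at 0 has rank 0. Corank 2; j^3 = s^3 is a perfect cube, so E-series; the 5-jet and mu = 8 give E_8.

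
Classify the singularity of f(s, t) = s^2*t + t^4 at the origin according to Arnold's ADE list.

The Hessian of f at 0 has rank 0. Corank 2; j^3 = s^2*t has shape L^2 M (L != M), so D-series; mu = 5 gives D_5.

D_{5}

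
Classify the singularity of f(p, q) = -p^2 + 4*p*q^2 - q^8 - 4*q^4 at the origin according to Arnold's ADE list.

A7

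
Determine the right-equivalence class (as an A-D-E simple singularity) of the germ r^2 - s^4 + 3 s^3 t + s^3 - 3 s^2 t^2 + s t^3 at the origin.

E7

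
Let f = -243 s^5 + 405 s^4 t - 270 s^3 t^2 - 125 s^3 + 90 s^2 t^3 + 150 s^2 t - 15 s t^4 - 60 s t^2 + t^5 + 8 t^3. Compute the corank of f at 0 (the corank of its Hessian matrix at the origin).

Hessian at 0 has rank 0.

2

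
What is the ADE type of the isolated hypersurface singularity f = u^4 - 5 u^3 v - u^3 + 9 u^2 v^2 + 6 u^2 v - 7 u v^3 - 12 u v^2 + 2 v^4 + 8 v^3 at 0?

E7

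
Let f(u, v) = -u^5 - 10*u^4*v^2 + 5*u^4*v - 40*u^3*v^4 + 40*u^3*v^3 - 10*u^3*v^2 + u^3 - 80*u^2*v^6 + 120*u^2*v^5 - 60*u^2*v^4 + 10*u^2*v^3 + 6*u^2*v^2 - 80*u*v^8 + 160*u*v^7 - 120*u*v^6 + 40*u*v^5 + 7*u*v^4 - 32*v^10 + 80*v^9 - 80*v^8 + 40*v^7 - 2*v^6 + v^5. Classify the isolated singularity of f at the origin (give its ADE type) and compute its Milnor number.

Type E_8, Milnor number mu = 8.

The Hessian of f at 0 has rank 0. Corank 2; j^3 = u^3 is a perfect cube, so E-series; the 5-jet and mu = 8 give E_8.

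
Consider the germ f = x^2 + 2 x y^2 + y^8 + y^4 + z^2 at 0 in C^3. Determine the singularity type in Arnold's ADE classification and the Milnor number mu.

Type A7, Milnor number mu = 7.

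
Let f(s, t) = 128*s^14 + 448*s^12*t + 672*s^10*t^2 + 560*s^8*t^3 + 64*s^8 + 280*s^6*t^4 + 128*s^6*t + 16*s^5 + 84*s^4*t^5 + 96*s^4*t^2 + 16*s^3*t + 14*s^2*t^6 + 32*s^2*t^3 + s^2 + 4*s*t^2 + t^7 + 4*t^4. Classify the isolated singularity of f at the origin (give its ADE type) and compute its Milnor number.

Type A6, Milnor number mu = 6.

The Hessian of f at 0 is [[2, 0], [0, 0]] with rank 1, so corank 1. A Groebner basis of the Jacobian ideal J(f) in C{s,t} is {s^3, s^2*t + s/8 + t^2/4, s^2/2 + s*t^2, s*t/2 + t^3}; counting standard monomials gives mu = 6. Corank 1: A-series; mu = 6 gives A_6.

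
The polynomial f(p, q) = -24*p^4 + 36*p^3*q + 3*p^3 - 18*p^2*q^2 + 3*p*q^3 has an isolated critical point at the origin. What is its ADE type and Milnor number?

Type E_{7}, Milnor number mu = 7.

The Hessian of f at 0 has rank 0. Corank 2; j^3 = 3*p^3 is a perfect cube, so E-series; the 4-jet and mu = 7 give E_7.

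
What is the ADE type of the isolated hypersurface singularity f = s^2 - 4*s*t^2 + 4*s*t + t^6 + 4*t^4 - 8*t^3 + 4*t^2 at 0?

A_5

The Hessian of f at 0 is [[2, 4], [4, 8]] with rank 1, so corank 1. A Groebner basis of the Jacobian ideal J(f) in C{s,t} is {s^3 - 6*s^2 - 20*s*t - 8*s - 16*t, s^2*t + 2*s^2 + 6*s*t + 2*s + 4*t, -s/2 + t^2 - t}; counting standard monomials gives mu = 5. Corank 1: A-series; mu = 5 gives A_5.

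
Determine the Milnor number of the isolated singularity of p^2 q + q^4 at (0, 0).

5

The Hessian of f at 0 has rank 0. Corank 2; j^3 = p^2*q has shape L^2 M (L != M), so D-series; mu = 5 gives D_5.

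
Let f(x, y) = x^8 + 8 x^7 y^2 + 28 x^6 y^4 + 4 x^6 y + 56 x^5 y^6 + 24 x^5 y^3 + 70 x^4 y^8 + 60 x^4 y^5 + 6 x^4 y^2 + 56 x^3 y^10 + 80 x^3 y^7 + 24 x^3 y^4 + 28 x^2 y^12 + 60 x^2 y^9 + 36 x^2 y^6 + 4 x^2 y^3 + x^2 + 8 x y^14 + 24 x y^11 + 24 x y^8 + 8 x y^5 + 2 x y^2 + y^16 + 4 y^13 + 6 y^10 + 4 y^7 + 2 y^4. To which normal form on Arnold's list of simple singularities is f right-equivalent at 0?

A_3

The Hessian of f at 0 is [[2, 0], [0, 0]] with rank 1, so corank 1. A Groebner basis of the Jacobian ideal J(f) in C{x,y} is {x^2, x*y, x + y^2}; counting standard monomials gives mu = 3. Corank 1: A-series; mu = 3 gives A_3.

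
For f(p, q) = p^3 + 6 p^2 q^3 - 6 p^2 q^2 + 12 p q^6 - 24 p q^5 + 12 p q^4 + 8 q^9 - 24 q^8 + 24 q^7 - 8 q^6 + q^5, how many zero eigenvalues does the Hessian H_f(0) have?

2

The Hessian at 0 is [[0, 0], [0, 0]] of rank 0; hence corank 2.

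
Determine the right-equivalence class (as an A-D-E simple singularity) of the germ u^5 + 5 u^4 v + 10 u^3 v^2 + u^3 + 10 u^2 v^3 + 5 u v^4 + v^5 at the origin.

The Hessian of f at 0 is [[0, 0], [0, 0]] with rank 0, so corank 2. A Groebner basis of the Jacobian ideal J(f) in C{u,v} is {v^5, u*v^3 + v^4/4, u^2}; counting standard monomials gives mu = 8. Corank 2; j^3 = u^3 is a perfect cube, so E-series; the 5-jet and mu = 8 give E_8.

E_{8}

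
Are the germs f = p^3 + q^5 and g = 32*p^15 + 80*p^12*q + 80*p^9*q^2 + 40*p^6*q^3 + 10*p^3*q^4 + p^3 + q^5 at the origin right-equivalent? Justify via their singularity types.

The Hessian of f at 0 is [[0, 0], [0, 0]] with rank 0, so corank 2. A Groebner basis of the Jacobian ideal J(f) in C{p,q} is {q^4, p^2}; counting standard monomials gives mu = 8. Corank 2; j^3 = p^3 is a perfect cube, so E-series; the 5-jet and mu = 8 give E_8. The Hessian of g at 0 is [[0, 0], [0, 0]] with rank 0, so corank 2. A Groebner basis of the Jacobian ideal J(g) in C{p,q} is {q^4, p^2}; counting standard monomials gives mu = 8. Corank 2; j^3 = p^3 is a perfect cube, so E-series; the 5-jet and mu = 8 give E_8. Both have type E_8, hence right-equivalent.

Yes.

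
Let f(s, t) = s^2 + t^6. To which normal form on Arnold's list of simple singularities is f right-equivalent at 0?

The Hessian of f at 0 has rank 1. Corank 1: A-series; mu = 5 gives A_5.

A_5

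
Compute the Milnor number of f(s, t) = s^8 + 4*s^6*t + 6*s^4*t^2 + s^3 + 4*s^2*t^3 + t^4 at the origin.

The Hessian of f at 0 is [[0, 0], [0, 0]] with rank 0, so corank 2. A Groebner basis of the Jacobian ideal J(f) in C{s,t} is {t^3, s^2}; counting standard monomials gives mu = 6. Corank 2; j^3 = s^3 is a perfect cube, so E-series; the 4-jet and mu = 6 give E_6.

6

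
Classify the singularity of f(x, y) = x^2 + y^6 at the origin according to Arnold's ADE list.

A_5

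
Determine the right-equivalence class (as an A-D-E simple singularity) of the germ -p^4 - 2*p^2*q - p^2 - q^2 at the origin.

A1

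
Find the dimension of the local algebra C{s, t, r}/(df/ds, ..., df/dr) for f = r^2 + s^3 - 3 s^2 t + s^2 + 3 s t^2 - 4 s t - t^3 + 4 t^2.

2

The Hessian of f at 0 has rank 2. Corank 1: A-series; mu = 2 gives A_2.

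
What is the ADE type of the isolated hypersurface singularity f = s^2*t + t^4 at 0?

D_5

The Hessian of f at 0 is [[0, 0], [0, 0]] with rank 0, so corank 2. A Groebner basis of the Jacobian ideal J(f) in C{s,t} is {s^3, s^2/4 + t^3, s*t}; counting standard monomials gives mu = 5. Corank 2; j^3 = s^2*t has shape L^2 M (L != M), so D-series; mu = 5 gives D_5.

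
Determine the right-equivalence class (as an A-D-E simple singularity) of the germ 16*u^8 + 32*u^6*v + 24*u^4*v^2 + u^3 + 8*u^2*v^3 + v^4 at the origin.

E6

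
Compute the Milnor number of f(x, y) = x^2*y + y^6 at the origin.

7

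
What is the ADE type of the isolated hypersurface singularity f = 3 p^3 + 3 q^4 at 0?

E_6

The Hessian of f at 0 has rank 0. Corank 2; j^3 = 3*p^3 is a perfect cube, so E-series; the 4-jet and mu = 6 give E_6.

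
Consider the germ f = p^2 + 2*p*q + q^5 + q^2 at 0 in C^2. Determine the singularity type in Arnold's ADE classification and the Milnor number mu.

The Hessian of f at 0 has rank 1. Corank 1: A-series; mu = 4 gives A_4.

Type A_{4}, Milnor number mu = 4.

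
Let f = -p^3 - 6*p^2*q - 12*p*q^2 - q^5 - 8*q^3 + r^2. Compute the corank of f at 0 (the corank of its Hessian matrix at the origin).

2

Hessian at 0 has rank 1.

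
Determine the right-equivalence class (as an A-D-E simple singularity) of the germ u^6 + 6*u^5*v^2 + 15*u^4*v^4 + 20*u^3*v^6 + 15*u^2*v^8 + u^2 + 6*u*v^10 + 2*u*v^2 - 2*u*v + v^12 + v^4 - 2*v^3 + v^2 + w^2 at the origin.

A_5

The Hessian of f at 0 has rank 2. Corank 1: A-series; mu = 5 gives A_5.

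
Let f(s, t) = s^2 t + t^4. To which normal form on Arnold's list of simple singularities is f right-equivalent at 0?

The Hessian of f at 0 is [[0, 0], [0, 0]] with rank 0, so corank 2. A Groebner basis of the Jacobian ideal J(f) in C{s,t} is {s^3, s^2/4 + t^3, s*t}; counting standard monomials gives mu = 5. Corank 2; j^3 = s^2*t has shape L^2 M (L != M), so D-series; mu = 5 gives D_5.

D5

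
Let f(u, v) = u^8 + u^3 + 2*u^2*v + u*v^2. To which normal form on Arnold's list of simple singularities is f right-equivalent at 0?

D_{9}

The Hessian of f at 0 has rank 0. Corank 2; j^3 = u*(u + v)^2 has shape L^2 M (L != M), so D-series; mu = 9 gives D_9.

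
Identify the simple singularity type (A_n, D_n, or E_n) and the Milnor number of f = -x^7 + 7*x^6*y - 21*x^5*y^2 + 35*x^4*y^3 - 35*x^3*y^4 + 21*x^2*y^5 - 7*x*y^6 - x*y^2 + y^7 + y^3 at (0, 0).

The Hessian of f at 0 has rank 0. Corank 2; j^3 = -y^2*(x - y) has shape L^2 M (L != M), so D-series; mu = 8 gives D_8.

Type D8, Milnor number mu = 8.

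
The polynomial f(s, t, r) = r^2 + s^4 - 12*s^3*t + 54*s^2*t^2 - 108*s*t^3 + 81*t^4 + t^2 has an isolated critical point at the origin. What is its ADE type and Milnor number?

Type A3, Milnor number mu = 3.

The Hessian of f at 0 is [[0, 0, 0], [0, 2, 0], [0, 0, 2]] with rank 2, so corank 1. A Groebner basis of the Jacobian ideal J(f) in C{s,t,r} is {s^3, t, r}; counting standard monomials gives mu = 3. Corank 1: A-series; mu = 3 gives A_3.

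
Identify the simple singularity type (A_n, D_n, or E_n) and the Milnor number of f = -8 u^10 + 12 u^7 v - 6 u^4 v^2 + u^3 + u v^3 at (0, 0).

The Hessian of f at 0 is [[0, 0], [0, 0]] with rank 0, so corank 2. A Groebner basis of the Jacobian ideal J(f) in C{u,v} is {u^3, u*v^2, 3*u^2 + v^3}; counting standard monomials gives mu = 7. Corank 2; j^3 = u^3 is a perfect cube, so E-series; the 4-jet and mu = 7 give E_7.

Type E_7, Milnor number mu = 7.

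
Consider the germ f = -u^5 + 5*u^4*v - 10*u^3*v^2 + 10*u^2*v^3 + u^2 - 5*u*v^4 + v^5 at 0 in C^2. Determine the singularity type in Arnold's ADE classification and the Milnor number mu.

The Hessian of f at 0 is [[2, 0], [0, 0]] with rank 1, so corank 1. A Groebner basis of the Jacobian ideal J(f) in C{u,v} is {v^4, u}; counting standard monomials gives mu = 4. Corank 1: A-series; mu = 4 gives A_4.

Type A_4, Milnor number mu = 4.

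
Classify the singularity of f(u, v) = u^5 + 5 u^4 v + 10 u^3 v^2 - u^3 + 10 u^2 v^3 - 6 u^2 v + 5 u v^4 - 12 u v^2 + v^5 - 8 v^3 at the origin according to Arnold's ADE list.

The Hessian of f at 0 has rank 0. Corank 2; j^3 = -(u + 2*v)^3 is a perfect cube, so E-series; the 5-jet and mu = 8 give E_8.

E_{8}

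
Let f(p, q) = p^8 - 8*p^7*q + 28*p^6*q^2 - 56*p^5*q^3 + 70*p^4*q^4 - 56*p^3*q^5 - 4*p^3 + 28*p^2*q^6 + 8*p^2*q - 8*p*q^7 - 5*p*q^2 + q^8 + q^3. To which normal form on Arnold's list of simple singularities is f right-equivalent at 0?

D_{9}

The Hessian of f at 0 is [[0, 0], [0, 0]] with rank 0, so corank 2. A Groebner basis of the Jacobian ideal J(f) in C{p,q} is {32*p*q + q^7 - 16*q^2, p*q^2 - q^3/2, p^2 - 3*p*q/2 + q^2/2}; counting standard monomials gives mu = 9. Corank 2; j^3 = -(p - q)*(2*p - q)^2 has shape L^2 M (L != M), so D-series; mu = 9 gives D_9.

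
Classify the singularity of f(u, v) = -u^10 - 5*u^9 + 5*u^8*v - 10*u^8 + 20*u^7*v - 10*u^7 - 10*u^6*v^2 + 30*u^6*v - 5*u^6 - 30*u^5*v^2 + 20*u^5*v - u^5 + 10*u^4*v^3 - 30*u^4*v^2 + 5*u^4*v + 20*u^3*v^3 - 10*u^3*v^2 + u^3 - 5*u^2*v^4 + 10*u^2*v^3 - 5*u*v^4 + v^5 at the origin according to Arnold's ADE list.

The Hessian of f at 0 is [[0, 0], [0, 0]] with rank 0, so corank 2. A Groebner basis of the Jacobian ideal J(f) in C{u,v} is {v^5, u*v^3 - v^4/4, u^2}; counting standard monomials gives mu = 8. Corank 2; j^3 = u^3 is a perfect cube, so E-series; the 5-jet and mu = 8 give E_8.

E8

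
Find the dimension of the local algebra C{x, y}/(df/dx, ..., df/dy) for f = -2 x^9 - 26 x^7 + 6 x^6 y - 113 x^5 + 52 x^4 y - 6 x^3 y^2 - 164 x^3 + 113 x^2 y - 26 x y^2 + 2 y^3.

4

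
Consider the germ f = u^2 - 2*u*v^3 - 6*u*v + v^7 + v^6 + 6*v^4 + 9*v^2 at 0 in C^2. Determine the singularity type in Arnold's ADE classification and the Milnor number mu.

Type A_6, Milnor number mu = 6.

The Hessian of f at 0 has rank 1. Corank 1: A-series; mu = 6 gives A_6.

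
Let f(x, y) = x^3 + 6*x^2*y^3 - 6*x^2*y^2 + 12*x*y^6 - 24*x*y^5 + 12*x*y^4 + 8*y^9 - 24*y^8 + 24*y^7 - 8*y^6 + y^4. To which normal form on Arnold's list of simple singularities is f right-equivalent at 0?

E6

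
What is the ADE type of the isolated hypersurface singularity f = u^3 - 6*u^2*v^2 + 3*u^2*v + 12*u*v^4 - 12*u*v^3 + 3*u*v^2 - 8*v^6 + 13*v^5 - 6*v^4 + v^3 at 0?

E_{8}

The Hessian of f at 0 has rank 0. Corank 2; j^3 = (u + v)^3 is a perfect cube, so E-series; the 5-jet and mu = 8 give E_8.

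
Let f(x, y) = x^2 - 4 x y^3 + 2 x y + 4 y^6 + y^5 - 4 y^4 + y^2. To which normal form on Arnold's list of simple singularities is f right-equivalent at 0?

A_{4}

The Hessian of f at 0 has rank 1. Corank 1: A-series; mu = 4 gives A_4.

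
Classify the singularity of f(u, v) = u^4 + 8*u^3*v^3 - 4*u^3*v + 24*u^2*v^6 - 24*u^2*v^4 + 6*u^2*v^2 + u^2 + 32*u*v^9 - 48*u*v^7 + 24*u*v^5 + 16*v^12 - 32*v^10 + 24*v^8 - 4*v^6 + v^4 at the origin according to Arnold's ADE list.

A3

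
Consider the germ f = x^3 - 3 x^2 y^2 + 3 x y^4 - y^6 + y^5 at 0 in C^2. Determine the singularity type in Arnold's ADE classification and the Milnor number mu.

Type E8, Milnor number mu = 8.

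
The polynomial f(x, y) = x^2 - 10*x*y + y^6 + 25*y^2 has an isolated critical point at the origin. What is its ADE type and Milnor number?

Type A_{5}, Milnor number mu = 5.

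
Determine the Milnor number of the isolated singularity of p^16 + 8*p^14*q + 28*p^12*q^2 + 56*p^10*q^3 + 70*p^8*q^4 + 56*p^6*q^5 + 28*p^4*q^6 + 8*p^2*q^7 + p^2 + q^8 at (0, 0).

The Hessian of f at 0 is [[2, 0], [0, 0]] with rank 1, so corank 1. A Groebner basis of the Jacobian ideal J(f) in C{p,q} is {q^7, p}; counting standard monomials gives mu = 7. Corank 1: A-series; mu = 7 gives A_7.

7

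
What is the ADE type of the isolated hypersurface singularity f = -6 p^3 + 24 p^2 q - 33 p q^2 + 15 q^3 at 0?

D_{4}

The Hessian of f at 0 is [[0, 0], [0, 0]] with rank 0, so corank 2. A Groebner basis of the Jacobian ideal J(f) in C{p,q} is {q^3, p^2 + q^2/2, p*q - q^2/2}; counting standard monomials gives mu = 4. Corank 2; j^3 = -3*(p - q)*(2*p^2 - 6*p*q + 5*q^2) splits into three distinct lines over C (the quadratic factor has nonzero discriminant), so D_4.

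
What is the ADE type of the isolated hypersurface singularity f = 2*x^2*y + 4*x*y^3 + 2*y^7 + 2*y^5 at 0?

D_8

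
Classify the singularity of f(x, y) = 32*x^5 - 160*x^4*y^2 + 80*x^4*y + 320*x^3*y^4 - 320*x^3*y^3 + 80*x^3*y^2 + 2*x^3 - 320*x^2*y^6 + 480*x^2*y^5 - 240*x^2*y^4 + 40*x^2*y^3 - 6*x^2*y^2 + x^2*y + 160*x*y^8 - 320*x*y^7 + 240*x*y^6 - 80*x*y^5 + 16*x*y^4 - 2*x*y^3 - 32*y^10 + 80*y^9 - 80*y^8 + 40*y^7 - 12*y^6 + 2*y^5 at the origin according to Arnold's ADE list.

D6

The Hessian of f at 0 is [[0, 0], [0, 0]] with rank 0, so corank 2. A Groebner basis of the Jacobian ideal J(f) in C{x,y} is {x^3, x^2*y, x^2/4 + x*y^2, -5*x^2/2 - x*y + y^3}; counting standard monomials gives mu = 6. Corank 2; j^3 = x^2*(2*x + y) has shape L^2 M (L != M), so D-series; mu = 6 gives D_6.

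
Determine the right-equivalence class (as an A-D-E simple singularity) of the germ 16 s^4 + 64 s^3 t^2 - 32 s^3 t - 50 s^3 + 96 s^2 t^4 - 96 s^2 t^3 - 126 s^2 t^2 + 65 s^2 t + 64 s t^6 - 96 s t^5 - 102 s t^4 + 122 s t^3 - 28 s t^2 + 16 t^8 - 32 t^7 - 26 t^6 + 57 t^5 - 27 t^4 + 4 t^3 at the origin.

D5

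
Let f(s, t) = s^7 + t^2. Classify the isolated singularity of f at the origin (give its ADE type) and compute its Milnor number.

Type A_{6}, Milnor number mu = 6.

The Hessian of f at 0 has rank 1. Corank 1: A-series; mu = 6 gives A_6.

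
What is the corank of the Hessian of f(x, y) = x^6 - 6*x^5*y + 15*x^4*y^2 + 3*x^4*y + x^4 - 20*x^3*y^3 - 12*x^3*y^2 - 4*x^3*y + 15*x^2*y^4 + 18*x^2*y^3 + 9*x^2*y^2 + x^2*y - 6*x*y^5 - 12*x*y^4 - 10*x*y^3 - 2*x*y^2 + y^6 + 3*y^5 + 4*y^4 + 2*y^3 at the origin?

2

The Hessian at 0 is [[0, 0], [0, 0]] of rank 0; hence corank 2.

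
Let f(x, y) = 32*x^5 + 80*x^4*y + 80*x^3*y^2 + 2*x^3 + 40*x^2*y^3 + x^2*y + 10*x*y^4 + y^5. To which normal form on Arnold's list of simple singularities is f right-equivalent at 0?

D_{6}

The Hessian of f at 0 is [[0, 0], [0, 0]] with rank 0, so corank 2. A Groebner basis of the Jacobian ideal J(f) in C{x,y} is {-x*y/10 + y^4, x*y^2, x^2 + x*y/2}; counting standard monomials gives mu = 6. Corank 2; j^3 = x^2*(2*x + y) has shape L^2 M (L != M), so D-series; mu = 6 gives D_6.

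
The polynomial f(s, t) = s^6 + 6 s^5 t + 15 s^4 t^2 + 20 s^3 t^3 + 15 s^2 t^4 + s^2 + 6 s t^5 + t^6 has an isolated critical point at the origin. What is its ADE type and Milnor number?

The Hessian of f at 0 is [[2, 0], [0, 0]] with rank 1, so corank 1. A Groebner basis of the Jacobian ideal J(f) in C{s,t} is {t^5, s}; counting standard monomials gives mu = 5. Corank 1: A-series; mu = 5 gives A_5.

Type A5, Milnor number mu = 5.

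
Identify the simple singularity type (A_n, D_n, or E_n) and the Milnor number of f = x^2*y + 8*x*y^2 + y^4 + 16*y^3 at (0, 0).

Type D_{5}, Milnor number mu = 5.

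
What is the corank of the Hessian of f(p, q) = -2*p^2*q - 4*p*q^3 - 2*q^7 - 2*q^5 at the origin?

2

Hessian at 0 has rank 0.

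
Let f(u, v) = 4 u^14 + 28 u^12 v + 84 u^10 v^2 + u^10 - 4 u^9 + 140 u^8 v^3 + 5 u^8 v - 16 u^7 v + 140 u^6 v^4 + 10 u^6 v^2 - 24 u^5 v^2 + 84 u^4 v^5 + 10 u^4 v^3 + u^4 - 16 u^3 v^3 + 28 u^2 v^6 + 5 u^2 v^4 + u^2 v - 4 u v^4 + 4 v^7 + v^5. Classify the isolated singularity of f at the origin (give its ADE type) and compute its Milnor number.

Type D_6, Milnor number mu = 6.

The Hessian of f at 0 is [[0, 0], [0, 0]] with rank 0, so corank 2. A Groebner basis of the Jacobian ideal J(f) in C{u,v} is {-u*v/2 + v^4, u*v^2, u^2 + 5*u*v/2}; counting standard monomials gives mu = 6. Corank 2; j^3 = u^2*v has shape L^2 M (L != M), so D-series; mu = 6 gives D_6.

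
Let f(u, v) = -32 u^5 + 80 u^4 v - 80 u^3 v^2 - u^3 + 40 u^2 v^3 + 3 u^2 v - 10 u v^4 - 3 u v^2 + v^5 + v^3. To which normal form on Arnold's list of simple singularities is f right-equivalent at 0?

E8

The Hessian of f at 0 has rank 0. Corank 2; j^3 = -(u - v)^3 is a perfect cube, so E-series; the 5-jet and mu = 8 give E_8.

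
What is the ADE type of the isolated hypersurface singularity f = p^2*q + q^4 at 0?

D_{5}

The Hessian of f at 0 has rank 0. Corank 2; j^3 = p^2*q has shape L^2 M (L != M), so D-series; mu = 5 gives D_5.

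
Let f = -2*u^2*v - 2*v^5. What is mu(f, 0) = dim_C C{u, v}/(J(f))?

6

The Hessian of f at 0 has rank 0. Corank 2; j^3 = -2*u^2*v has shape L^2 M (L != M), so D-series; mu = 6 gives D_6.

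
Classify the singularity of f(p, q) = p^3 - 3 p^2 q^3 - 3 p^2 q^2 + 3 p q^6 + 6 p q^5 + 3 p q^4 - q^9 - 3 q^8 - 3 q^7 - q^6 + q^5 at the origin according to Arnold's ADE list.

The Hessian of f at 0 is [[0, 0], [0, 0]] with rank 0, so corank 2. A Groebner basis of the Jacobian ideal J(f) in C{p,q} is {-p^2/2 + p*q^3 + p*q^2, q^4, p^3, p^2*q - p^2 + 2*p*q^2}; counting standard monomials gives mu = 8. Corank 2; j^3 = p^3 is a perfect cube, so E-series; the 5-jet and mu = 8 give E_8.

E_8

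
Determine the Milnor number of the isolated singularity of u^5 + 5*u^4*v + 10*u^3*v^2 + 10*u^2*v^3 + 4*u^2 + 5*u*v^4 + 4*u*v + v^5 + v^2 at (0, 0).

The Hessian of f at 0 is [[8, 4], [4, 2]] with rank 1, so corank 1. A Groebner basis of the Jacobian ideal J(f) in C{u,v} is {v^4, u + v/2}; counting standard monomials gives mu = 4. Corank 1: A-series; mu = 4 gives A_4.

4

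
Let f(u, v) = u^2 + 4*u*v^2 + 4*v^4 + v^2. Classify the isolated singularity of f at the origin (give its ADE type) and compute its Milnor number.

The Hessian of f at 0 has rank 2. Corank 0: nondegenerate Morse point, so A_1.

Type A1, Milnor number mu = 1.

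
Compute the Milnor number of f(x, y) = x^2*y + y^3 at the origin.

The Hessian of f at 0 is [[0, 0], [0, 0]] with rank 0, so corank 2. A Groebner basis of the Jacobian ideal J(f) in C{x,y} is {y^3, x^2 + 3*y^2, x*y}; counting standard monomials gives mu = 4. Corank 2; j^3 = y*(x^2 + y^2) splits into three distinct lines over C (the quadratic factor has nonzero discriminant), so D_4.

4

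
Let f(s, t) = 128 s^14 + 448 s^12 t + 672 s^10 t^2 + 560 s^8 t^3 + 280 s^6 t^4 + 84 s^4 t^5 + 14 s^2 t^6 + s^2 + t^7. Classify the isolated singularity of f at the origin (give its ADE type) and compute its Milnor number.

The Hessian of f at 0 is [[2, 0], [0, 0]] with rank 1, so corank 1. A Groebner basis of the Jacobian ideal J(f) in C{s,t} is {t^6, s}; counting standard monomials gives mu = 6. Corank 1: A-series; mu = 6 gives A_6.

Type A_6, Milnor number mu = 6.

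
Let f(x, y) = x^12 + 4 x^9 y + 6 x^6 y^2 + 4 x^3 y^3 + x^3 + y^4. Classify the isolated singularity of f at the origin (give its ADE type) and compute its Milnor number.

The Hessian of f at 0 is [[0, 0], [0, 0]] with rank 0, so corank 2. A Groebner basis of the Jacobian ideal J(f) in C{x,y} is {y^3, x^2}; counting standard monomials gives mu = 6. Corank 2; j^3 = x^3 is a perfect cube, so E-series; the 4-jet and mu = 6 give E_6.

Type E6, Milnor number mu = 6.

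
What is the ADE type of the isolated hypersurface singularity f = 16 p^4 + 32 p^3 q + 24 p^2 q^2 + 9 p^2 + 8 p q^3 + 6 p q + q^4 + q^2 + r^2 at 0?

The Hessian of f at 0 is [[18, 6, 0], [6, 2, 0], [0, 0, 2]] with rank 2, so corank 1. A Groebner basis of the Jacobian ideal J(f) in C{p,q,r} is {q^3, p + q/3, r}; counting standard monomials gives mu = 3. Corank 1: A-series; mu = 3 gives A_3.

A_{3}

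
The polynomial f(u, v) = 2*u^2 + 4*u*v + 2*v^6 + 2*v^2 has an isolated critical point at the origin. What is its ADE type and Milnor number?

The Hessian of f at 0 has rank 1. Corank 1: A-series; mu = 5 gives A_5.

Type A_5, Milnor number mu = 5.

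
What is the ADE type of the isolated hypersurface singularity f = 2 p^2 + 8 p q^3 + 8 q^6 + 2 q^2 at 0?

The Hessian of f at 0 is [[4, 0], [0, 4]] with rank 2, so corank 0. A Groebner basis of the Jacobian ideal J(f) in C{p,q} is {p, q}; counting standard monomials gives mu = 1. Corank 0: nondegenerate Morse point, so A_1.

A1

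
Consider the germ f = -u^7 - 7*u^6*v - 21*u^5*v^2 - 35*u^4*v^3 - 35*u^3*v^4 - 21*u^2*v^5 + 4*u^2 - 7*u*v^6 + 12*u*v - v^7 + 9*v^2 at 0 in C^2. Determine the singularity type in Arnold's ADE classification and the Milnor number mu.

Type A6, Milnor number mu = 6.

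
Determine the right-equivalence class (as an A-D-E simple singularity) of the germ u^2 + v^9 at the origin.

A8

The Hessian of f at 0 is [[2, 0], [0, 0]] with rank 1, so corank 1. A Groebner basis of the Jacobian ideal J(f) in C{u,v} is {v^8, u}; counting standard monomials gives mu = 8. Corank 1: A-series; mu = 8 gives A_8.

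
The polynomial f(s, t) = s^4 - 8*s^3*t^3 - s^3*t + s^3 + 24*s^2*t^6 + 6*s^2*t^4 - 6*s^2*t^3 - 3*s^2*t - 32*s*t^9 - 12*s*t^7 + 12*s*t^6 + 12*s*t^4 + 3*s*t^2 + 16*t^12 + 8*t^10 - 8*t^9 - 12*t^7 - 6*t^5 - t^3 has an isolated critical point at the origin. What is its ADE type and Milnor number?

Type E_{7}, Milnor number mu = 7.

The Hessian of f at 0 has rank 0. Corank 2; j^3 = (s - t)^3 is a perfect cube, so E-series; the 4-jet and mu = 7 give E_7.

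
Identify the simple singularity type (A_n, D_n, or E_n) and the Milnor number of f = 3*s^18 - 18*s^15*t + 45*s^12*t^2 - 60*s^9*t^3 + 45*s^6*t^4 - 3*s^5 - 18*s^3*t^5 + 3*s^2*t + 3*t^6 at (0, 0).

Type D_{7}, Milnor number mu = 7.

The Hessian of f at 0 has rank 0. Corank 2; j^3 = 3*s^2*t has shape L^2 M (L != M), so D-series; mu = 7 gives D_7.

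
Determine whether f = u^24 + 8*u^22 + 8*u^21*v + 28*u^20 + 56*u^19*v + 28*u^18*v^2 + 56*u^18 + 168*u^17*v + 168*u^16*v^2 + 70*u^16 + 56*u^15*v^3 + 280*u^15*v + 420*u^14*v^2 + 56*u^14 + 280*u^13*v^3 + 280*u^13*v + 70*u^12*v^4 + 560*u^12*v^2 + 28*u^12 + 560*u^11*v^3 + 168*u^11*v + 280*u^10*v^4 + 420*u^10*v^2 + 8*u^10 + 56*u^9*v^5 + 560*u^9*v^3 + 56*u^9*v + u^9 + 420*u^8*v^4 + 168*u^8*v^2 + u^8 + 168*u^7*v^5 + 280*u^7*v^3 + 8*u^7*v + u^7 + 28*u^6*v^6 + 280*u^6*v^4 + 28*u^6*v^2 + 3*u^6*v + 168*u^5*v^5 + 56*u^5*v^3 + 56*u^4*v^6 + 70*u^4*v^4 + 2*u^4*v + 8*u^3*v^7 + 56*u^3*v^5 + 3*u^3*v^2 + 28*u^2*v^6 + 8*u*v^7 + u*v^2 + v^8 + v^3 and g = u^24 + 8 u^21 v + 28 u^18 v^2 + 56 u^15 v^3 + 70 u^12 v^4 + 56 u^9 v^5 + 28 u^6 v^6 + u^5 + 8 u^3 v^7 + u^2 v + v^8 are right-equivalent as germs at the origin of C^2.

The Hessian of f at 0 is [[0, 0], [0, 0]] with rank 0, so corank 2. A Groebner basis of the Jacobian ideal J(f) in C{u,v} is {u^4 - 8*u*v^2 + u*v, u^3*v + 8*u*v^2 + v^2, u^2*v^2, v^3}; counting standard monomials gives mu = 9. Corank 2; j^3 = v^2*(u + v) has shape L^2 M (L != M), so D-series; mu = 9 gives D_9. The Hessian of g at 0 is [[0, 0], [0, 0]] with rank 0, so corank 2. A Groebner basis of the Jacobian ideal J(g) in C{u,v} is {u^2/8 + v^7, u^3, u*v}; counting standard monomials gives mu = 9. Corank 2; j^3 = u^2*v has shape L^2 M (L != M), so D-series; mu = 9 gives D_9. Both have type D_9, hence right-equivalent.

Yes.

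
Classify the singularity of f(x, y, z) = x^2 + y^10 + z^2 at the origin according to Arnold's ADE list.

The Hessian of f at 0 has rank 2. Corank 1: A-series; mu = 9 gives A_9.

A_{9}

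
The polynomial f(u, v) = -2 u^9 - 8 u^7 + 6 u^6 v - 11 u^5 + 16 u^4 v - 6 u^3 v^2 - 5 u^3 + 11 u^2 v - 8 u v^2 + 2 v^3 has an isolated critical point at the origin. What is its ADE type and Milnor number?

Type D4, Milnor number mu = 4.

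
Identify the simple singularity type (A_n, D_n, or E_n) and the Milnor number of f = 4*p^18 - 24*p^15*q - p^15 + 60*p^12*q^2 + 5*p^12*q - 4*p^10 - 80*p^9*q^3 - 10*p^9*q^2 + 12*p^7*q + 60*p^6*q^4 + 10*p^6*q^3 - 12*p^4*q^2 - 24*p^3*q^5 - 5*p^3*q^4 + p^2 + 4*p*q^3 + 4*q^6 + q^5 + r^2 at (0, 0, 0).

The Hessian of f at 0 is [[2, 0, 0], [0, 0, 0], [0, 0, 2]] with rank 2, so corank 1. A Groebner basis of the Jacobian ideal J(f) in C{p,q,r} is {p/2 + q^3, p^2, p*q, r}; counting standard monomials gives mu = 4. Corank 1: A-series; mu = 4 gives A_4.

Type A_4, Milnor number mu = 4.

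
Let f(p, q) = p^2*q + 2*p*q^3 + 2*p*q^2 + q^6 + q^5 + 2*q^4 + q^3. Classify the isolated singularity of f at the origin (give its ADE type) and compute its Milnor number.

Type D7, Milnor number mu = 7.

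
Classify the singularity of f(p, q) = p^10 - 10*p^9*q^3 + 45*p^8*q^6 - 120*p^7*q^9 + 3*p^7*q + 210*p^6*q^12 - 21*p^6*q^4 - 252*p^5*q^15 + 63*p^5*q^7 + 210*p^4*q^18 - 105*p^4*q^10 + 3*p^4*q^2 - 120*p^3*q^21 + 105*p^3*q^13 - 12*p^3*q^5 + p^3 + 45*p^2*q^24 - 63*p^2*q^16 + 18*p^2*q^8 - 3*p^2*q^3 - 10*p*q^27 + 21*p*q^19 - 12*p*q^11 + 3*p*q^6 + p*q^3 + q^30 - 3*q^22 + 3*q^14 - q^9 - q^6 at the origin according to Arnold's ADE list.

The Hessian of f at 0 is [[0, 0], [0, 0]] with rank 0, so corank 2. A Groebner basis of the Jacobian ideal J(f) in C{p,q} is {p^3, p*q^2, 3*p^2 + q^3}; counting standard monomials gives mu = 7. Corank 2; j^3 = p^3 is a perfect cube, so E-series; the 4-jet and mu = 7 give E_7.

E_7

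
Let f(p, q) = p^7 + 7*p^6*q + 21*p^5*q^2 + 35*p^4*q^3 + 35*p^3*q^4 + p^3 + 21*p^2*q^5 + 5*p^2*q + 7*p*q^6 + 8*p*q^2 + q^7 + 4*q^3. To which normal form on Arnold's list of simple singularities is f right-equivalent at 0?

The Hessian of f at 0 has rank 0. Corank 2; j^3 = (p + q)*(p + 2*q)^2 has shape L^2 M (L != M), so D-series; mu = 8 gives D_8.

D8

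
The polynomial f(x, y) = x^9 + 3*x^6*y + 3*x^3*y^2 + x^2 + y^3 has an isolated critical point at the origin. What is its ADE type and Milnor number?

Type A_{2}, Milnor number mu = 2.

The Hessian of f at 0 is [[2, 0], [0, 0]] with rank 1, so corank 1. A Groebner basis of the Jacobian ideal J(f) in C{x,y} is {y^2, x}; counting standard monomials gives mu = 2. Corank 1: A-series; mu = 2 gives A_2.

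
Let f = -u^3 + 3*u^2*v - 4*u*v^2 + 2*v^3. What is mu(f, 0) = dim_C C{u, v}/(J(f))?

The Hessian of f at 0 has rank 0. Corank 2; j^3 = -(u - v)*(u^2 - 2*u*v + 2*v^2) splits into three distinct lines over C (the quadratic factor has nonzero discriminant), so D_4.

4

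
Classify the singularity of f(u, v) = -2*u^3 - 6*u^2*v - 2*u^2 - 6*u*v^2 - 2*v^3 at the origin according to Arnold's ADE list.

A_2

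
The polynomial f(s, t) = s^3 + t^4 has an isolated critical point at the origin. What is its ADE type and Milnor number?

The Hessian of f at 0 has rank 0. Corank 2; j^3 = s^3 is a perfect cube, so E-series; the 4-jet and mu = 6 give E_6.

Type E_{6}, Milnor number mu = 6.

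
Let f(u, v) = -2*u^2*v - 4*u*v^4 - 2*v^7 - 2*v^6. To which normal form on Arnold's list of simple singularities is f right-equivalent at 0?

The Hessian of f at 0 has rank 0. Corank 2; j^3 = -2*u^2*v has shape L^2 M (L != M), so D-series; mu = 7 gives D_7.

D7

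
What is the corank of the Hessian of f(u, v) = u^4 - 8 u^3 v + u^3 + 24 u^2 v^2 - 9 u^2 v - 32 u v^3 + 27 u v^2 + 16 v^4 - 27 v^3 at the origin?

2

Hessian at 0 has rank 0.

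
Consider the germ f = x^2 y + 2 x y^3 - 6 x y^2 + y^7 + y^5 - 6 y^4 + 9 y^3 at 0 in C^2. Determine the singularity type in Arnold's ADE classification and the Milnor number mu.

The Hessian of f at 0 has rank 0. Corank 2; j^3 = y*(x - 3*y)^2 has shape L^2 M (L != M), so D-series; mu = 8 gives D_8.

Type D8, Milnor number mu = 8.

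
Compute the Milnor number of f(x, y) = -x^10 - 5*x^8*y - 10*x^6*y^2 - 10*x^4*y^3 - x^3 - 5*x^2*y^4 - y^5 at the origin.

The Hessian of f at 0 is [[0, 0], [0, 0]] with rank 0, so corank 2. A Groebner basis of the Jacobian ideal J(f) in C{x,y} is {y^4, x^2}; counting standard monomials gives mu = 8. Corank 2; j^3 = -x^3 is a perfect cube, so E-series; the 5-jet and mu = 8 give E_8.

8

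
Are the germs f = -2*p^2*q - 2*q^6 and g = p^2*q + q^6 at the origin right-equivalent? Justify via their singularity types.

The Hessian of f at 0 has rank 0. Corank 2; j^3 = -2*p^2*q has shape L^2 M (L != M), so D-series; mu = 7 gives D_7. The Hessian of g at 0 has rank 0. Corank 2; j^3 = p^2*q has shape L^2 M (L != M), so D-series; mu = 7 gives D_7. Both have type D_7, hence right-equivalent.

Yes.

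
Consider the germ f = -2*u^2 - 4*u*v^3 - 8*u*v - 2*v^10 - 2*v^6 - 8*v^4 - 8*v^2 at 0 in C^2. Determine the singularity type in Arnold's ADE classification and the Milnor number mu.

Type A9, Milnor number mu = 9.

The Hessian of f at 0 has rank 1. Corank 1: A-series; mu = 9 gives A_9.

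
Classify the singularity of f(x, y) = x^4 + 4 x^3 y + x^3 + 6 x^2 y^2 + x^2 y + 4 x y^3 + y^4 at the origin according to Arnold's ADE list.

D5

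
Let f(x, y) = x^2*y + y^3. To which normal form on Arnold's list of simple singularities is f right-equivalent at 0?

D_{4}

The Hessian of f at 0 is [[0, 0], [0, 0]] with rank 0, so corank 2. A Groebner basis of the Jacobian ideal J(f) in C{x,y} is {y^3, x^2 + 3*y^2, x*y}; counting standard monomials gives mu = 4. Corank 2; j^3 = y*(x^2 + y^2) splits into three distinct lines over C (the quadratic factor has nonzero discriminant), so D_4.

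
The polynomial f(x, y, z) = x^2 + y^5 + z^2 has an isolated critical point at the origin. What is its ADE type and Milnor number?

Type A_{4}, Milnor number mu = 4.

The Hessian of f at 0 has rank 2. Corank 1: A-series; mu = 4 gives A_4.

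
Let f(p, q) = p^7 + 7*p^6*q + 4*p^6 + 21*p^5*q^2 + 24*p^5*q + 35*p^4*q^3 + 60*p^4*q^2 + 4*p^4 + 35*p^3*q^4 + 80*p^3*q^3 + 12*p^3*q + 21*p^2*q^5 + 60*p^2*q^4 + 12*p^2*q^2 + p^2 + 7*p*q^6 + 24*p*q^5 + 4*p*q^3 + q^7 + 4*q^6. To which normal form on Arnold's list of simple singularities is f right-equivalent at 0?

A_6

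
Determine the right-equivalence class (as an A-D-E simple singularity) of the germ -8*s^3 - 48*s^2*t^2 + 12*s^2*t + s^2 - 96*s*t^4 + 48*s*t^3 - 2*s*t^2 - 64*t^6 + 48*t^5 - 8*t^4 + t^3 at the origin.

A_2

The Hessian of f at 0 has rank 1. Corank 1: A-series; mu = 2 gives A_2.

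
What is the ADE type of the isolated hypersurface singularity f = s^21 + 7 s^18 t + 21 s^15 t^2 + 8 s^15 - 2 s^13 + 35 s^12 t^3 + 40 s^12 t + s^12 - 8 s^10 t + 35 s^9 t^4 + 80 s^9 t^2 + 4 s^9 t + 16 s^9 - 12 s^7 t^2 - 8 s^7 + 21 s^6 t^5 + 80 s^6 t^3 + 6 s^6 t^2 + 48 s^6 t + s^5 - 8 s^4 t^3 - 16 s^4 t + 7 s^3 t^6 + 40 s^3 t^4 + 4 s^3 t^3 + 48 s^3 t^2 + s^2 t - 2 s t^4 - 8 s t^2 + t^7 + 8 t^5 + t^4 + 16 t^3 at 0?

The Hessian of f at 0 is [[0, 0], [0, 0]] with rank 0, so corank 2. A Groebner basis of the Jacobian ideal J(f) in C{s,t} is {s^3 + 16*s^2 - 256*t^2, s^2/4 + t^3 - 4*t^2, s*t - 4*t^2}; counting standard monomials gives mu = 5. Corank 2; j^3 = t*(s - 4*t)^2 has shape L^2 M (L != M), so D-series; mu = 5 gives D_5.

D_{5}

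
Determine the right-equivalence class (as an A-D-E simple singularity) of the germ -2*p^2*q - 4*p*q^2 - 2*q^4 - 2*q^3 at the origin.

D_{5}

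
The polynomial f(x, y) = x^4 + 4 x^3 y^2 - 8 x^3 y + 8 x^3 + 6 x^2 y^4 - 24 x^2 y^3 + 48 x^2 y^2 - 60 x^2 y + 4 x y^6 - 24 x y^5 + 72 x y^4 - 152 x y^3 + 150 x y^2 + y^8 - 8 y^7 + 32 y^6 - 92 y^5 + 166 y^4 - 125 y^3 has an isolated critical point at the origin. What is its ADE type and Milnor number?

The Hessian of f at 0 is [[0, 0], [0, 0]] with rank 0, so corank 2. A Groebner basis of the Jacobian ideal J(f) in C{x,y} is {x^3 - 75*x^2/2 + 375*x*y/2 - 1875*y^2/8, x^2*y - 65*x^2/4 + 325*x*y/4 - 1625*y^2/16, -7*x^2 + x*y^2 + 35*x*y - 175*y^2/4, -3*x^2 + 15*x*y + y^3 - 75*y^2/4}; counting standard monomials gives mu = 6. Corank 2; j^3 = (2*x - 5*y)^3 is a perfect cube, so E-series; the 4-jet and mu = 6 give E_6.

Type E_{6}, Milnor number mu = 6.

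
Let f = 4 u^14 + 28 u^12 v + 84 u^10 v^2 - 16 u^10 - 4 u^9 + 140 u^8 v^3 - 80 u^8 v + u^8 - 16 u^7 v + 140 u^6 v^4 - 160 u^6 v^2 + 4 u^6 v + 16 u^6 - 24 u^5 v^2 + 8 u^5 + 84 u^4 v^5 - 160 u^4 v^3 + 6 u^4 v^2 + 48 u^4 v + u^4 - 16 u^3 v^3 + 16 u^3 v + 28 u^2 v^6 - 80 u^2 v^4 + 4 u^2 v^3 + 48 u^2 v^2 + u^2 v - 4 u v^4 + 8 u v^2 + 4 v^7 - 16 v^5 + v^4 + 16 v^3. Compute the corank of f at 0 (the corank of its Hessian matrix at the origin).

2

Hessian at 0 has rank 0.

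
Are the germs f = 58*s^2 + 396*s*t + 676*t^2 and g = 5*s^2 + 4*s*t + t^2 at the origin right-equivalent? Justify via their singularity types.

Yes.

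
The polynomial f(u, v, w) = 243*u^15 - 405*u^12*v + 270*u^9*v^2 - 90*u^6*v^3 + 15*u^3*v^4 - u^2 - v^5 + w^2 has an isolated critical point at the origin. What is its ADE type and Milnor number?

Type A_4, Milnor number mu = 4.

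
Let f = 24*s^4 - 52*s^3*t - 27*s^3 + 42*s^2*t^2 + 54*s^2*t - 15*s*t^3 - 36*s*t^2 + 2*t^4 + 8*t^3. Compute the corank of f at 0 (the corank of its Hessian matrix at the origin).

2

Hessian at 0 has rank 0.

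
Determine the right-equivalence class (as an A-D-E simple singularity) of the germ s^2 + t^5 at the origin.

A4

The Hessian of f at 0 has rank 1. Corank 1: A-series; mu = 4 gives A_4.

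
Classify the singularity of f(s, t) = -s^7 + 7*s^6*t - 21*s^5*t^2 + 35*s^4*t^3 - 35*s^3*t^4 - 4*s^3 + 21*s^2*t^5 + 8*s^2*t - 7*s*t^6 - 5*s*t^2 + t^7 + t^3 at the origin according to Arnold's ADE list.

D_{8}

The Hessian of f at 0 is [[0, 0], [0, 0]] with rank 0, so corank 2. A Groebner basis of the Jacobian ideal J(f) in C{s,t} is {128*s*t/7 + t^6 - 64*t^2/7, s*t^2 - t^3/2, s^2 - 3*s*t/2 + t^2/2}; counting standard monomials gives mu = 8. Corank 2; j^3 = -(s - t)*(2*s - t)^2 has shape L^2 M (L != M), so D-series; mu = 8 gives D_8.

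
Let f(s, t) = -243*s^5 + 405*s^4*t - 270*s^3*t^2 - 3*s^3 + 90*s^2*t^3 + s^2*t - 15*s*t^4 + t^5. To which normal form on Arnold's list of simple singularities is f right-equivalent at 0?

D6

The Hessian of f at 0 has rank 0. Corank 2; j^3 = -s^2*(3*s - t) has shape L^2 M (L != M), so D-series; mu = 6 gives D_6.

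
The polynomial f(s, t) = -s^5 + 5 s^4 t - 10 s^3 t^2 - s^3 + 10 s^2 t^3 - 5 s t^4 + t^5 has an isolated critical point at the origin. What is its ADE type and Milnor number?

Type E8, Milnor number mu = 8.

The Hessian of f at 0 has rank 0. Corank 2; j^3 = -s^3 is a perfect cube, so E-series; the 5-jet and mu = 8 give E_8.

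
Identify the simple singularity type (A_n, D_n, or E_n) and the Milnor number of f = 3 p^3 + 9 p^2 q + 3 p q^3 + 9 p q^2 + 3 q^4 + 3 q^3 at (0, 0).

Type E7, Milnor number mu = 7.

The Hessian of f at 0 has rank 0. Corank 2; j^3 = 3*(p + q)^3 is a perfect cube, so E-series; the 4-jet and mu = 7 give E_7.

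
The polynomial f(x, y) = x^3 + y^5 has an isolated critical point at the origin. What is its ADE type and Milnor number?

The Hessian of f at 0 is [[0, 0], [0, 0]] with rank 0, so corank 2. A Groebner basis of the Jacobian ideal J(f) in C{x,y} is {y^4, x^2}; counting standard monomials gives mu = 8. Corank 2; j^3 = x^3 is a perfect cube, so E-series; the 5-jet and mu = 8 give E_8.

Type E_{8}, Milnor number mu = 8.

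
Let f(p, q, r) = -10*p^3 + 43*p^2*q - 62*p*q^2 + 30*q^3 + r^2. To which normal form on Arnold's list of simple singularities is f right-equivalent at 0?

D4

The Hessian of f at 0 is [[0, 0, 0], [0, 0, 0], [0, 0, 2]] with rank 1, so corank 2. A Groebner basis of the Jacobian ideal J(f) in C{p,q,r} is {q^3, p^2 - 26*q^2/11, p*q - 17*q^2/11, r}; counting standard monomials gives mu = 4. Corank 2; j^3 = -(2*p - 3*q)*(5*p^2 - 14*p*q + 10*q^2) splits into three distinct lines over C (the quadratic factor has nonzero discriminant), so D_4.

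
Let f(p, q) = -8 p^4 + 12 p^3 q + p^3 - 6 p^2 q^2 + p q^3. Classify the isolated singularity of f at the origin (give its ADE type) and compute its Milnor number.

The Hessian of f at 0 has rank 0. Corank 2; j^3 = p^3 is a perfect cube, so E-series; the 4-jet and mu = 7 give E_7.

Type E7, Milnor number mu = 7.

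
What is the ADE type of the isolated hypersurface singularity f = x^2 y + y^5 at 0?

D_{6}

The Hessian of f at 0 has rank 0. Corank 2; j^3 = x^2*y has shape L^2 M (L != M), so D-series; mu = 6 gives D_6.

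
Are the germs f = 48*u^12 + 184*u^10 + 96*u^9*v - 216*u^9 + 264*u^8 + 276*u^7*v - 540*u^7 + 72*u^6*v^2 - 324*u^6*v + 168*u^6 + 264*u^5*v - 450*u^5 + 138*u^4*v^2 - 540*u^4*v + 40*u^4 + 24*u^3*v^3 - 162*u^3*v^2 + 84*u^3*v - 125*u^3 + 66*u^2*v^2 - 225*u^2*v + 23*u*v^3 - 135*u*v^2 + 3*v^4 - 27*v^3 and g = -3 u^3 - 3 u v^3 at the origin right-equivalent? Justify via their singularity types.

Yes.

The Hessian of f at 0 is [[0, 0], [0, 0]] with rank 0, so corank 2. A Groebner basis of the Jacobian ideal J(f) in C{u,v} is {1171875*u^2/4 + 703125*u*v/2 + v^4 + 125*v^3/4 + 421875*v^2/4, u^3 - 2475*u^2/4 - 1485*u*v/2 + 3*v^3/20 - 891*v^2/4, u^2*v + 2875*u^2/4 + 1725*u*v/2 - 17*v^3/60 + 1035*v^2/4, -625*u^2 + u*v^2 - 750*u*v + 8*v^3/15 - 225*v^2}; counting standard monomials gives mu = 7. Corank 2; j^3 = -(5*u + 3*v)^3 is a perfect cube, so E-series; the 4-jet and mu = 7 give E_7. The Hessian of g at 0 is [[0, 0], [0, 0]] with rank 0, so corank 2. A Groebner basis of the Jacobian ideal J(g) in C{u,v} is {u^3, u*v^2, 3*u^2 + v^3}; counting standard monomials gives mu = 7. Corank 2; j^3 = -3*u^3 is a perfect cube, so E-series; the 4-jet and mu = 7 give E_7. Both have type E_7, hence right-equivalent.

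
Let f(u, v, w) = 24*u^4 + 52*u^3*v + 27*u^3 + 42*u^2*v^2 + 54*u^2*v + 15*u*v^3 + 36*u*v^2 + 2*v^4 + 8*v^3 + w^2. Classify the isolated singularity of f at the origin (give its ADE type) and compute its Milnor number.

The Hessian of f at 0 is [[0, 0, 0], [0, 0, 0], [0, 0, 2]] with rank 1, so corank 2. A Groebner basis of the Jacobian ideal J(f) in C{u,v,w} is {19683*u^2/4 + 6561*u*v + v^4 - 27*v^3/4 + 2187*v^2, u^3 + 189*u^2/2 + 126*u*v + v^3/6 + 42*v^2, u^2*v - 405*u^2/4 - 135*u*v - 11*v^3/36 - 45*v^2, 81*u^2 + u*v^2 + 108*u*v + 5*v^3/9 + 36*v^2, w}; counting standard monomials gives mu = 7. Corank 2; j^3 = (3*u + 2*v)^3 is a perfect cube, so E-series; the 4-jet and mu = 7 give E_7.

Type E_7, Milnor number mu = 7.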